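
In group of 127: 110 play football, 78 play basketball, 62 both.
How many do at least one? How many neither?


|A∪B| = 110+78-62 = 126
Neither = 127-126 = 1

At least one: 126; Neither: 1


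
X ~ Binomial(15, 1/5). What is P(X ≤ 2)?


P(X ≤ 2) = Σ P(X=i) for i=0..2
P(X=0) = 1073741824/30517578125
P(X=1) = 805306368/6103515625
P(X=2) = 1409286144/6103515625
Sum = 12146704384/30517578125

P(X ≤ 2) = 12146704384/30517578125 ≈ 39.80%


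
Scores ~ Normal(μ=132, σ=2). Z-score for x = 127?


z = (x - μ)/σ = (127 - 132)/2 = -2.5

z = -2.5


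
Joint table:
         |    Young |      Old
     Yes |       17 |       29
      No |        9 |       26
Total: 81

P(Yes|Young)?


P(Yes|Young) = 17/(17+9) = 17/26

P = 17/26 ≈ 65.38%


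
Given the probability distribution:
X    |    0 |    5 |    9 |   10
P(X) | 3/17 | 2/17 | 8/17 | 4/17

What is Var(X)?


E[X] = 122/17
E[X²] = 1098/17
Var(X) = E[X²] - (E[X])² = 1098/17 - 14884/289 = 3782/289

Var(X) = 3782/289 ≈ 13.0865


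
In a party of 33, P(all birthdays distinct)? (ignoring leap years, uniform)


P(all different) = Π(365-i)/365 for i=0..32
= (365/365)×(364/365)×...×(333/365)
= 0.225028

P ≈ 0.2250 ≈ 22.50%


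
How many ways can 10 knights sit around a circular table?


Circular arrangements of 10 distinct objects: fix one position to break rotational symmetry.
(n-1)! = 9! = 362880

362880


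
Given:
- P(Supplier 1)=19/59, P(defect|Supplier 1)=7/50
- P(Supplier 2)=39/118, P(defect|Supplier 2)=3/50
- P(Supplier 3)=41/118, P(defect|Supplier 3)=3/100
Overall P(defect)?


P(B) = Σ P(B|Aᵢ)×P(Aᵢ)
  7/50×19/59 = 133/2950
  3/50×39/118 = 117/5900
  3/100×41/118 = 123/11800
Sum = 889/11800

P(defect) = 889/11800 ≈ 7.53%


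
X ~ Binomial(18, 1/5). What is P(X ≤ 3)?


P(X ≤ 3) = Σ P(X=i) for i=0..3
P(X=0) = 68719476736/3814697265625
P(X=1) = 309237645312/3814697265625
P(X=2) = 657129996288/3814697265625
P(X=3) = 876173328384/3814697265625
Sum = 382252089344/762939453125

P(X ≤ 3) = 382252089344/762939453125 ≈ 50.10%


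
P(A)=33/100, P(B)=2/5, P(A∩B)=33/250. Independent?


P(A)×P(B) = 33/250
P(A∩B) = 33/250
Equal ✓ → Independent

Yes, independent


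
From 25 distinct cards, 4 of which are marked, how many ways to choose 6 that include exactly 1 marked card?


Choose 1 of the 4 marked cards and 5 of the other 21 cards:
C(4,1)×C(21,5) = 4×20349 = 81396

81396


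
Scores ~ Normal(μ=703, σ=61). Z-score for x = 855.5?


z = (x - μ)/σ = (855.5 - 703)/61 = 2.5

z = 2.5


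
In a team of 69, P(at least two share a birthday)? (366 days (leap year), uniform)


P(all different) = Π(366-i)/366 for i=0..68
= 0.001057
P(match) = 1 - 0.001057 = 0.998943

P ≈ 0.9989 ≈ 99.89%


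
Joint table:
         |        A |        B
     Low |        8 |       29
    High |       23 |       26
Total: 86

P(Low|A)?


P(Low|A) = 8/(8+23) = 8/31

P = 8/31 ≈ 25.81%


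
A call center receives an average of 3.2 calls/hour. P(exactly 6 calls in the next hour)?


Poisson(λ=3.2): P(X=6) = e^(-λ)×λ^k/k!
= e^(-3.2) × 3.2^6 / 6!
≈ 0.04076220398 × 1073.741824 / 720 ≈ 0.060789

P(X=6) ≈ 0.060789 ≈ 6.08%


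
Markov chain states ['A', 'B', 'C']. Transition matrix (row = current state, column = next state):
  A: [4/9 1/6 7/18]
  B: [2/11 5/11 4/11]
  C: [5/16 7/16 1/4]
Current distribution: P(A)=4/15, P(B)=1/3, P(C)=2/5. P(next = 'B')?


P(next=B) = Σᵢ P(now=i)×P(i→B)
= 4/15×1/6 + 1/3×5/11 + 2/5×7/16
= 2/45 + 5/33 + 7/40 = 1469/3960

P = 1469/3960 ≈ 0.3710


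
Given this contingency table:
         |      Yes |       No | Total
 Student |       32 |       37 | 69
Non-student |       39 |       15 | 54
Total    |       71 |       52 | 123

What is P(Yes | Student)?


P(Yes | Student) = 32/(32+37) = 32/69

P(Yes|Student) = 32/69 ≈ 46.38%


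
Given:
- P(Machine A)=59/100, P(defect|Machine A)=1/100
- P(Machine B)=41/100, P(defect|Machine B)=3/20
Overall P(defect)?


P(B) = Σ P(B|Aᵢ)×P(Aᵢ)
  1/100×59/100 = 59/10000
  3/20×41/100 = 123/2000
Sum = 337/5000

P(defect) = 337/5000 ≈ 6.74%


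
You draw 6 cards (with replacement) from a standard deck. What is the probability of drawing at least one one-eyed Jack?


P(not a one-eyed Jack) = 50/52 = 25/26
P(none in 6 draws) = (25/26)^6 = 244140625/308915776
P(≥1 one-eyed Jack) = 1 - 244140625/308915776 = 64775151/308915776

P = 64775151/308915776 ≈ 20.97%


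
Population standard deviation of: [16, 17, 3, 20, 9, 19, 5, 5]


Mean = 94/8 = 47/4
  (16-47/4)²=289/16
  (17-47/4)²=441/16
  (3-47/4)²=1225/16
  (20-47/4)²=1089/16
  (9-47/4)²=121/16
  (19-47/4)²=841/16
  (5-47/4)²=729/16
  (5-47/4)²=729/16
Σ(x-μ)² = 683/2
σ² = (683/2)/8 = 683/16

σ = √(683/16) ≈ 6.5336


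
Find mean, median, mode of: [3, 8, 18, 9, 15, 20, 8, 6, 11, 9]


Sorted: [3, 6, 8, 8, 9, 9, 11, 15, 18, 20]
Mean = 107/10
Median = 9
Freq: {3: 1, 8: 2, 18: 1, 9: 2, 15: 1, 20: 1, 6: 1, 11: 1}
Mode: [8, 9]

Mean=107/10, Median=9, Mode=[8, 9]


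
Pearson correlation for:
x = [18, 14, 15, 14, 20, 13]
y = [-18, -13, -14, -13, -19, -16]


n=6, Σx=94, Σy=-93, Σxy=-1486, Σx²=1510, Σy²=1475
r = (6×(-1486) - 94×(-93))/√((6×1510 - 94²)(6×1475 - (-93)²))
= -174/√(224×201) = -174/√45024 ≈ -174/212.1886 ≈ -0.8200

r ≈ -0.8200


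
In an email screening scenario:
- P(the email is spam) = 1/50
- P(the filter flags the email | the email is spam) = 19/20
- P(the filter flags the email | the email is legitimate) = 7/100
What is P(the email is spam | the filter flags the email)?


Using Bayes' theorem:
P(A|B) = P(B|A)·P(A) / P(B)

P(the filter flags the email) = 19/20 × 1/50 + 7/100 × 49/50
= 19/1000 + 343/5000 = 219/2500

P(the email is spam|the filter flags the email) = (19/1000) / (219/2500) = 95/438

P(the email is spam|the filter flags the email) = 95/438 ≈ 21.69%


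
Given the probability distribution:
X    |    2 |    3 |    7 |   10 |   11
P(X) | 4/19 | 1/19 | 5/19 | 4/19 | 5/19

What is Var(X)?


E[X] = 141/19
E[X²] = 1275/19
Var(X) = E[X²] - (E[X])² = 1275/19 - 19881/361 = 4344/361

Var(X) = 4344/361 ≈ 12.0332


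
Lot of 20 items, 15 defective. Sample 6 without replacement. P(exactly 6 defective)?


Hypergeometric: C(15,6)×C(5,0)/C(20,6)
= 5005×1/38760 = 1001/7752

P(X=6) = 1001/7752 ≈ 12.91%


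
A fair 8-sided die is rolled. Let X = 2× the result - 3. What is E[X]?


E[die] = (1+8)/2 = 9/2
E[X] = 2×9/2 - 3 = 6

E[X] = 6


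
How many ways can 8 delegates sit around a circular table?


Circular arrangements of 8 distinct objects: fix one position to break rotational symmetry.
(n-1)! = 7! = 5040

5040


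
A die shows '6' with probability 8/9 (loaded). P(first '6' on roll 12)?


Geometric: P(X=12) = (1-p)^(k-1)×p = (1/9)^11×8/9 = 8/282429536481

P(X=12) = 8/282429536481 ≈ 0.00%


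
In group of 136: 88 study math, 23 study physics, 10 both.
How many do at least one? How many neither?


|A∪B| = 88+23-10 = 101
Neither = 136-101 = 35

At least one: 101; Neither: 35


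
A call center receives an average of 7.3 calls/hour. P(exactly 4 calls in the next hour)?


Poisson(λ=7.3): P(X=4) = e^(-λ)×λ^k/k!
= e^(-7.3) × 7.3^4 / 4!
≈ 0.0006755387752 × 2839.8241 / 24 ≈ 0.079934

P(X=4) ≈ 0.079934 ≈ 7.99%


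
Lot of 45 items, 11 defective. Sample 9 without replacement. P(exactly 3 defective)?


Hypergeometric: C(11,3)×C(34,6)/C(45,9)
= 165×1344904/886163135 = 4034712/16112057

P(X=3) = 4034712/16112057 ≈ 25.04%


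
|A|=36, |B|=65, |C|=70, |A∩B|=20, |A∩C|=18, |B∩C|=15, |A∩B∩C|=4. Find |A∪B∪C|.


|A∪B∪C| = 36+65+70-20-18-15+4 = 122

|A∪B∪C| = 122


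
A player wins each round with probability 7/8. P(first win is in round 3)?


Geometric: P(X=3) = (1-p)^(k-1)×p = (1/8)^2×7/8 = 7/512

P(X=3) = 7/512 ≈ 1.37%


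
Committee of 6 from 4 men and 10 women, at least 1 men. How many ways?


Count by #men:
  1M,5W: C(4,1)×C(10,5)=1008
  2M,4W: C(4,2)×C(10,4)=1260
  3M,3W: C(4,3)×C(10,3)=480
  4M,2W: C(4,4)×C(10,2)=45
Total = 2793

2793


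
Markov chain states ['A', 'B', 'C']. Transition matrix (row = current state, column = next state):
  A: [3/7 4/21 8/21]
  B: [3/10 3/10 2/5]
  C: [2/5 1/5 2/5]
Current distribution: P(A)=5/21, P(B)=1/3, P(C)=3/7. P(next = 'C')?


P(next=C) = Σᵢ P(now=i)×P(i→C)
= 5/21×8/21 + 1/3×2/5 + 3/7×2/5
= 40/441 + 2/15 + 6/35 = 872/2205

P = 872/2205 ≈ 0.3955


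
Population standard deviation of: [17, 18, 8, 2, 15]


Mean = 60/5 = 12
  (17-12)²=25
  (18-12)²=36
  (8-12)²=16
  (2-12)²=100
  (15-12)²=9
Σ(x-μ)² = 186
σ² = 186/5

σ = √(186/5) ≈ 6.0992


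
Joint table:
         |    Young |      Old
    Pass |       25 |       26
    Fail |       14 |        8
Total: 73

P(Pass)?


P(Pass) = (25+26)/73 = 51/73

P(Pass) = 51/73 ≈ 69.86%


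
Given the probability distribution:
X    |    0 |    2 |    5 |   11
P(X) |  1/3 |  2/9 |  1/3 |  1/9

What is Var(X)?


E[X] = 10/3
E[X²] = 68/3
Var(X) = E[X²] - (E[X])² = 68/3 - 100/9 = 104/9

Var(X) = 104/9 ≈ 11.5556


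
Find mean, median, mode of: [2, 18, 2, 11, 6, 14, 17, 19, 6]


Sorted: [2, 2, 6, 6, 11, 14, 17, 18, 19]
Mean = 95/9
Median = 11
Freq: {2: 2, 18: 1, 11: 1, 6: 2, 14: 1, 17: 1, 19: 1}
Mode: [2, 6]

Mean=95/9, Median=11, Mode=[2, 6]


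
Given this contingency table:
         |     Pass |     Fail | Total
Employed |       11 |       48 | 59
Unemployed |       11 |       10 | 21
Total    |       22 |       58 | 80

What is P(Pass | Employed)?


P(Pass | Employed) = 11/(11+48) = 11/59

P(Pass|Employed) = 11/59 ≈ 18.64%


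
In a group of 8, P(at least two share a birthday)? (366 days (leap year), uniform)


P(all different) = Π(366-i)/366 for i=0..7
= 0.925861
P(match) = 1 - 0.925861 = 0.074139

P ≈ 0.0741 ≈ 7.41%


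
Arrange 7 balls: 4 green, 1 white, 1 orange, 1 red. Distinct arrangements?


7!/(4!×1!×1!×1!) = 210

210


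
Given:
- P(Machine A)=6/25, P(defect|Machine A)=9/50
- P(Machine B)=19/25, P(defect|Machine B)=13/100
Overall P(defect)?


P(B) = Σ P(B|Aᵢ)×P(Aᵢ)
  9/50×6/25 = 27/625
  13/100×19/25 = 247/2500
Sum = 71/500

P(defect) = 71/500 ≈ 14.20%


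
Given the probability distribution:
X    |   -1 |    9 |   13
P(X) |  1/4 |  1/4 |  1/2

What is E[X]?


E[X] = Σ x·P(X=x)
= (-1)×(1/4) + (9)×(1/4) + (13)×(1/2)
= 17/2

E[X] = 17/2


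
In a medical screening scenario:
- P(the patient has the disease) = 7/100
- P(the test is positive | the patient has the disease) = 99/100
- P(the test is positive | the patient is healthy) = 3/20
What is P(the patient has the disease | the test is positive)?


Using Bayes' theorem:
P(A|B) = P(B|A)·P(A) / P(B)

P(the test is positive) = 99/100 × 7/100 + 3/20 × 93/100
= 693/10000 + 279/2000 = 261/1250

P(the patient has the disease|the test is positive) = (693/10000) / (261/1250) = 77/232

P(the patient has the disease|the test is positive) = 77/232 ≈ 33.19%


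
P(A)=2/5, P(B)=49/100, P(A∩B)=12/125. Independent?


P(A)×P(B) = 49/250
P(A∩B) = 12/125
Not equal → NOT independent

No, not independent


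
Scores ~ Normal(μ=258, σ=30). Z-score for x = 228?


z = (x - μ)/σ = (228 - 258)/30 = -1.0

z = -1.0


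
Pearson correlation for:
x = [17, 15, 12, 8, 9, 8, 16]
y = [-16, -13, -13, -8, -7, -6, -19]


n=7, Σx=85, Σy=-82, Σxy=-1102, Σx²=1123, Σy²=1104
r = (7×(-1102) - 85×(-82))/√((7×1123 - 85²)(7×1104 - (-82)²))
= -744/√(636×1004) = -744/√638544 ≈ -744/799.0895 ≈ -0.9311

r ≈ -0.9311


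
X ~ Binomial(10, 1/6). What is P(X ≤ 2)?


P(X ≤ 2) = Σ P(X=i) for i=0..2
P(X=0) = 9765625/60466176
P(X=1) = 9765625/30233088
P(X=2) = 1953125/6718464
Sum = 1953125/2519424

P(X ≤ 2) = 1953125/2519424 ≈ 77.52%


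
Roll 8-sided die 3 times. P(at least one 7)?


P(no 7)^3 = (7/8)^3 = 343/512
P(≥1) = 1 - 343/512 = 169/512

P = 169/512 ≈ 33.01%


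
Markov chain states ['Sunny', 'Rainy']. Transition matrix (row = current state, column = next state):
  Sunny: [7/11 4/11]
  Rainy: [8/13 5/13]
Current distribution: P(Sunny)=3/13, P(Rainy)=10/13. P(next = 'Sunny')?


P(next=Sunny) = Σᵢ P(now=i)×P(i→Sunny)
= 3/13×7/11 + 10/13×8/13
= 21/143 + 80/169 = 1153/1859

P = 1153/1859 ≈ 0.6202


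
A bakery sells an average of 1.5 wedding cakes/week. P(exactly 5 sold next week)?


Poisson(λ=1.5): P(X=5) = e^(-λ)×λ^k/k!
= e^(-1.5) × 1.5^5 / 5!
≈ 0.2231301601 × 7.59375 / 120 ≈ 0.014120

P(X=5) ≈ 0.014120 ≈ 1.41%


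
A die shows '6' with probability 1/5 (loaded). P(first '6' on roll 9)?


Geometric: P(X=9) = (1-p)^(k-1)×p = (4/5)^8×1/5 = 65536/1953125

P(X=9) = 65536/1953125 ≈ 3.36%


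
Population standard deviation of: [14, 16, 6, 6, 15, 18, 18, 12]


Mean = 105/8
  (14-105/8)²=49/64
  (16-105/8)²=529/64
  (6-105/8)²=3249/64
  (6-105/8)²=3249/64
  (15-105/8)²=225/64
  (18-105/8)²=1521/64
  (18-105/8)²=1521/64
  (12-105/8)²=81/64
Σ(x-μ)² = 1303/8
σ² = (1303/8)/8 = 1303/64

σ = √(1303/64) ≈ 4.5121


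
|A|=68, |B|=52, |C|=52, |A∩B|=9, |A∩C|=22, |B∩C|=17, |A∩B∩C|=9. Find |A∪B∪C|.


|A∪B∪C| = 68+52+52-9-22-17+9 = 133

|A∪B∪C| = 133


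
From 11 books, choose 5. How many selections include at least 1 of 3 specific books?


Complement: C(11,5) - C(8,5) = 462 - 56 = 406

406


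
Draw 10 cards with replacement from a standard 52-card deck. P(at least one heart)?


P(not a heart) = 39/52 = 3/4
P(none in 10 draws) = (3/4)^10 = 59049/1048576
P(≥1 heart) = 1 - 59049/1048576 = 989527/1048576

P = 989527/1048576 ≈ 94.37%


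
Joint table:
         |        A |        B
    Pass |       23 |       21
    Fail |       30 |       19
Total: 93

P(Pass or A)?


P(Pass∨A) = P(Pass) + P(A) - P(Pass∧A)
= (44 + 53 - 23)/93 = 74/93

P = 74/93 ≈ 79.57%


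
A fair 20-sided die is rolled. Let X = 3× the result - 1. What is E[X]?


E[die] = (1+20)/2 = 21/2
E[X] = 3×21/2 - 1 = 61/2

E[X] = 61/2


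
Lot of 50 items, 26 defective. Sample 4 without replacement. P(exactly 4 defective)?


Hypergeometric: C(26,4)×C(24,0)/C(50,4)
= 14950×1/230300 = 299/4606

P(X=4) = 299/4606 ≈ 6.49%


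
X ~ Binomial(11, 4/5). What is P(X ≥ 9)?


P(X ≥ 9) = Σ P(X=i) for i=9..11
P(X=9) = 2883584/9765625
P(X=10) = 11534336/48828125
P(X=11) = 4194304/48828125
Sum = 6029312/9765625

P(X ≥ 9) = 6029312/9765625 ≈ 61.74%


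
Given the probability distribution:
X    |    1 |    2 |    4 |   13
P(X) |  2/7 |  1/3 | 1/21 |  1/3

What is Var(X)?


E[X] = 115/21
E[X²] = 411/7
Var(X) = E[X²] - (E[X])² = 411/7 - 13225/441 = 12668/441

Var(X) = 12668/441 ≈ 28.7256


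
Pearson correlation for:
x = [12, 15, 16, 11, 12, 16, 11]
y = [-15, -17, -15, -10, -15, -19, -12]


n=7, Σx=93, Σy=-103, Σxy=-1401, Σx²=1267, Σy²=1569
r = (7×(-1401) - 93×(-103))/√((7×1267 - 93²)(7×1569 - (-103)²))
= -228/√(220×374) = -228/√82280 ≈ -228/286.8449 ≈ -0.7949

r ≈ -0.7949


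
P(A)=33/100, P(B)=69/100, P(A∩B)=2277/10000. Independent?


P(A)×P(B) = 2277/10000
P(A∩B) = 2277/10000
Equal ✓ → Independent

Yes, independent


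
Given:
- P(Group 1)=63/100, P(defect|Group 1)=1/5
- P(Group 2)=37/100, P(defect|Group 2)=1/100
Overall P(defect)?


P(B) = Σ P(B|Aᵢ)×P(Aᵢ)
  1/5×63/100 = 63/500
  1/100×37/100 = 37/10000
Sum = 1297/10000

P(defect) = 1297/10000 ≈ 12.97%


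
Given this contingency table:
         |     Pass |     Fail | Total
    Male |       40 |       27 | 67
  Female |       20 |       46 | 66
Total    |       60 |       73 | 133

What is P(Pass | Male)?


P(Pass | Male) = 40/(40+27) = 40/67

P(Pass|Male) = 40/67 ≈ 59.70%


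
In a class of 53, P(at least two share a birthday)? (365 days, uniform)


P(all different) = Π(365-i)/365 for i=0..52
= 0.018862
P(match) = 1 - 0.018862 = 0.981138

P ≈ 0.9811 ≈ 98.11%


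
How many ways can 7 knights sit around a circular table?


Circular arrangements of 7 distinct objects: fix one position to break rotational symmetry.
(n-1)! = 6! = 720

720


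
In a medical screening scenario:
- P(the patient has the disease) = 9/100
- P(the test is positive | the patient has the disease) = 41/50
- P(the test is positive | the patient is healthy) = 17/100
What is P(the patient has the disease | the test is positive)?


Using Bayes' theorem:
P(A|B) = P(B|A)·P(A) / P(B)

P(the test is positive) = 41/50 × 9/100 + 17/100 × 91/100
= 369/5000 + 1547/10000 = 457/2000

P(the patient has the disease|the test is positive) = (369/5000) / (457/2000) = 738/2285

P(the patient has the disease|the test is positive) = 738/2285 ≈ 32.30%


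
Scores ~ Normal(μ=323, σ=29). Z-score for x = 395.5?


z = (x - μ)/σ = (395.5 - 323)/29 = 2.5

z = 2.5


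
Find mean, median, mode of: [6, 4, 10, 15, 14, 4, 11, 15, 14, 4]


Sorted: [4, 4, 4, 6, 10, 11, 14, 14, 15, 15]
Mean = 97/10
Median = 21/2
Freq: {6: 1, 4: 3, 10: 1, 15: 2, 14: 2, 11: 1}
Mode: [4]

Mean=97/10, Median=21/2, Mode=4


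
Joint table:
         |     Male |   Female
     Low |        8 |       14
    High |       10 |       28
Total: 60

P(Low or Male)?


P(Low∨Male) = P(Low) + P(Male) - P(Low∧Male)
= (22 + 18 - 8)/60 = 32/60 = 8/15

P = 8/15 ≈ 53.33%


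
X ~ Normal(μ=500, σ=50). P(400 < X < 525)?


z₁=(400-500)/50=-2.0, z₂=(525-500)/50=0.5
P = Φ(0.5) - Φ(-2.0) = 0.691462 - 0.022750 = 0.668712 ≈ 0.6687

P(400 < X < 525) ≈ 0.6687


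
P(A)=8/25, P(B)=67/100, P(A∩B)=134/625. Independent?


P(A)×P(B) = 134/625
P(A∩B) = 134/625
Equal ✓ → Independent

Yes, independent


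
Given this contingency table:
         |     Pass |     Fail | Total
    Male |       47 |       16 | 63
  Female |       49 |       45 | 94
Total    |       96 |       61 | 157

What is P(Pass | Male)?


P(Pass | Male) = 47/(47+16) = 47/63

P(Pass|Male) = 47/63 ≈ 74.60%


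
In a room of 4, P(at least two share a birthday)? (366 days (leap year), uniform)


P(all different) = Π(366-i)/366 for i=0..3
= 0.983689
P(match) = 1 - 0.983689 = 0.016311

P ≈ 0.0163 ≈ 1.63%


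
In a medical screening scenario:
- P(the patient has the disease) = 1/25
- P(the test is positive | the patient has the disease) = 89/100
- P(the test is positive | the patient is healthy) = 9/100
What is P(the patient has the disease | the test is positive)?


Using Bayes' theorem:
P(A|B) = P(B|A)·P(A) / P(B)

P(the test is positive) = 89/100 × 1/25 + 9/100 × 24/25
= 89/2500 + 54/625 = 61/500

P(the patient has the disease|the test is positive) = (89/2500) / (61/500) = 89/305

P(the patient has the disease|the test is positive) = 89/305 ≈ 29.18%


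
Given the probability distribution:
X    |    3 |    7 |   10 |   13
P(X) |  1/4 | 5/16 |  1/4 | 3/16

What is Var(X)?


E[X] = 63/8
E[X²] = 297/4
Var(X) = E[X²] - (E[X])² = 297/4 - 3969/64 = 783/64

Var(X) = 783/64 ≈ 12.2344


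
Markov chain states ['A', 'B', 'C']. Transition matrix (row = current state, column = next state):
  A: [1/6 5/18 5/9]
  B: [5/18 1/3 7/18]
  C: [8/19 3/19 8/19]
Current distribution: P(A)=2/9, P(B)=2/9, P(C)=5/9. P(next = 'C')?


P(next=C) = Σᵢ P(now=i)×P(i→C)
= 2/9×5/9 + 2/9×7/18 + 5/9×8/19
= 10/81 + 7/81 + 40/171 = 683/1539

P = 683/1539 ≈ 0.4438


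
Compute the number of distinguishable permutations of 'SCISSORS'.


Letters: 8, freq: {'S': 4, 'C': 1, 'I': 1, 'O': 1, 'R': 1}
8!/(4!×1!×1!×1!×1!) = 40320/24 = 1680

1680


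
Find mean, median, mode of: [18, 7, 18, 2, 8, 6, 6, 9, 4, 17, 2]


Sorted: [2, 2, 4, 6, 6, 7, 8, 9, 17, 18, 18]
Mean = 97/11
Median = 7
Freq: {18: 2, 7: 1, 2: 2, 8: 1, 6: 2, 9: 1, 4: 1, 17: 1}
Mode: [2, 6, 18]

Mean=97/11, Median=7, Mode=[2, 6, 18]


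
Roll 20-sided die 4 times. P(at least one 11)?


P(no 11)^4 = (19/20)^4 = 130321/160000
P(≥1) = 1 - 130321/160000 = 29679/160000

P = 29679/160000 ≈ 18.55%


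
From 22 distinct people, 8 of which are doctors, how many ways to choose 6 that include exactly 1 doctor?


Choose 1 of the 8 doctors and 5 of the other 14 people:
C(8,1)×C(14,5) = 8×2002 = 16016

16016


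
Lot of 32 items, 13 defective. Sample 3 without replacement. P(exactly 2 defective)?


Hypergeometric: C(13,2)×C(19,1)/C(32,3)
= 78×19/4960 = 741/2480

P(X=2) = 741/2480 ≈ 29.88%


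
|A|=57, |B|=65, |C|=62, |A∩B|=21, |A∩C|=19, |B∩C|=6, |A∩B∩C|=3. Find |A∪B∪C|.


|A∪B∪C| = 57+65+62-21-19-6+3 = 141

|A∪B∪C| = 141


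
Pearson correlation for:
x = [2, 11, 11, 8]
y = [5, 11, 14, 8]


n=4, Σx=32, Σy=38, Σxy=349, Σx²=310, Σy²=406
r = (4×349 - 32×38)/√((4×310 - 32²)(4×406 - 38²))
= 180/√(216×180) = 180/√38880 ≈ 180/197.1801 ≈ 0.9129

r ≈ 0.9129


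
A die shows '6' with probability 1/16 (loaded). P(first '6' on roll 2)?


Geometric: P(X=2) = (1-p)^(k-1)×p = (15/16)^1×1/16 = 15/256

P(X=2) = 15/256 ≈ 5.86%


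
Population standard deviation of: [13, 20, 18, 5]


Mean = 56/4 = 14
  (13-14)²=1
  (20-14)²=36
  (18-14)²=16
  (5-14)²=81
Σ(x-μ)² = 134
σ² = 134/4 = 67/2

σ = √(67/2) ≈ 5.7879


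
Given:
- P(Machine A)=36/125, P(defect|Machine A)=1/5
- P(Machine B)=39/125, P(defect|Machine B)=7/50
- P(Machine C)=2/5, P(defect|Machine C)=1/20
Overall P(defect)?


P(B) = Σ P(B|Aᵢ)×P(Aᵢ)
  1/5×36/125 = 36/625
  7/50×39/125 = 273/6250
  1/20×2/5 = 1/50
Sum = 379/3125

P(defect) = 379/3125 ≈ 12.13%


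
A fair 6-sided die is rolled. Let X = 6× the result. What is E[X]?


E[die] = (1+6)/2 = 7/2
E[X] = 6 × 7/2 = 21

E[X] = 21


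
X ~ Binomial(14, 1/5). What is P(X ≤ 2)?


P(X ≤ 2) = Σ P(X=i) for i=0..2
P(X=0) = 268435456/6103515625
P(X=1) = 939524096/6103515625
P(X=2) = 1526726656/6103515625
Sum = 2734686208/6103515625

P(X ≤ 2) = 2734686208/6103515625 ≈ 44.81%


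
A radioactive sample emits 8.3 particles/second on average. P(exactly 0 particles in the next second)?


Poisson(λ=8.3): P(X=0) = e^(-λ)×λ^k/k!
= e^(-8.3) × 8.3^0 / 0!
≈ 0.0002485168271 × 1 / 1 ≈ 0.000249

P(X=0) ≈ 0.000249 ≈ 0.02%


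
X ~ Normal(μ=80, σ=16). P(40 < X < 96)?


z₁=(40-80)/16=-2.5, z₂=(96-80)/16=1.0
P = Φ(1.0) - Φ(-2.5) = 0.841345 - 0.006210 = 0.835135 ≈ 0.8351

P(40 < X < 96) ≈ 0.8351


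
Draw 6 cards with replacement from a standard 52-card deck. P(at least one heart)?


P(not a heart) = 39/52 = 3/4
P(none in 6 draws) = (3/4)^6 = 729/4096
P(≥1 heart) = 1 - 729/4096 = 3367/4096

P = 3367/4096 ≈ 82.20%


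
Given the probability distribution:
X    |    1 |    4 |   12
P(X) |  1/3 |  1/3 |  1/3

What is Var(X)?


E[X] = 17/3
E[X²] = 161/3
Var(X) = E[X²] - (E[X])² = 161/3 - 289/9 = 194/9

Var(X) = 194/9 ≈ 21.5556


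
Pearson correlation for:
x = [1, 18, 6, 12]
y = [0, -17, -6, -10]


n=4, Σx=37, Σy=-33, Σxy=-462, Σx²=505, Σy²=425
r = (4×(-462) - 37×(-33))/√((4×505 - 37²)(4×425 - (-33)²))
= -627/√(651×611) = -627/√397761 ≈ -627/630.6830 ≈ -0.9942

r ≈ -0.9942


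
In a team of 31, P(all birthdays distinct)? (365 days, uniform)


P(all different) = Π(365-i)/365 for i=0..30
= (365/365)×(364/365)×...×(335/365)
= 0.269545

P ≈ 0.2695 ≈ 26.95%


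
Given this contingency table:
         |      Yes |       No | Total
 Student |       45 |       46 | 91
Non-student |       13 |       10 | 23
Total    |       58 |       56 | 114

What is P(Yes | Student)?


P(Yes | Student) = 45/(45+46) = 45/91

P(Yes|Student) = 45/91 ≈ 49.45%


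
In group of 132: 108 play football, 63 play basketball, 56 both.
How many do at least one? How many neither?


|A∪B| = 108+63-56 = 115
Neither = 132-115 = 17

At least one: 115; Neither: 17


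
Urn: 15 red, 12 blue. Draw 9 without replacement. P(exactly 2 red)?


Hypergeometric: C(15,2)×C(12,7)/C(27,9)
= 105×792/4686825 = 504/28405

P(X=2) = 504/28405 ≈ 1.77%


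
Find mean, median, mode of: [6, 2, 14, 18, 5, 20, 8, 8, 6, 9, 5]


Sorted: [2, 5, 5, 6, 6, 8, 8, 9, 14, 18, 20]
Mean = 101/11
Median = 8
Freq: {6: 2, 2: 1, 14: 1, 18: 1, 5: 2, 20: 1, 8: 2, 9: 1}
Mode: [5, 6, 8]

Mean=101/11, Median=8, Mode=[5, 6, 8]


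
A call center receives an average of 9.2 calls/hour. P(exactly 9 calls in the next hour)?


Poisson(λ=9.2): P(X=9) = e^(-λ)×λ^k/k!
= e^(-9.2) × 9.2^9 / 9!
≈ 0.0001010394018 × 472161363.287 / 362880 ≈ 0.131467

P(X=9) ≈ 0.131467 ≈ 13.15%


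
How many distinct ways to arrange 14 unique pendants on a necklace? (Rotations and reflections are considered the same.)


Free circular arrangements: rotations and reflections both identified.
(n-1)!/2 = 13!/2 = 6227020800/2 = 3113510400

3113510400


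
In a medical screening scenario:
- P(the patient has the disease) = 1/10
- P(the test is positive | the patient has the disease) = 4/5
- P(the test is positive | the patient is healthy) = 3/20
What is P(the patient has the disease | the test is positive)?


Using Bayes' theorem:
P(A|B) = P(B|A)·P(A) / P(B)

P(the test is positive) = 4/5 × 1/10 + 3/20 × 9/10
= 2/25 + 27/200 = 43/200

P(the patient has the disease|the test is positive) = (2/25) / (43/200) = 16/43

P(the patient has the disease|the test is positive) = 16/43 ≈ 37.21%


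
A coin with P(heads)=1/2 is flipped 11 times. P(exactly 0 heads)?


Binomial: P(X=0) = C(11,0)×p^0×(1-p)^11
= 1 × 1 × 1/2048 = 1/2048

P(X=0) = 1/2048 ≈ 0.05%


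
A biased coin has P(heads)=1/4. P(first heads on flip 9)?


Geometric: P(X=9) = (1-p)^(k-1)×p = (3/4)^8×1/4 = 6561/262144

P(X=9) = 6561/262144 ≈ 2.50%


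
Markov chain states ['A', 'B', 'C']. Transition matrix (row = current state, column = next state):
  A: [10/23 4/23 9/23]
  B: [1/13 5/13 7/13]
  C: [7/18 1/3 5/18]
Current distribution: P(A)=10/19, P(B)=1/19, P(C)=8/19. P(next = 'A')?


P(next=A) = Σᵢ P(now=i)×P(i→A)
= 10/19×10/23 + 1/19×1/13 + 8/19×7/18
= 100/437 + 1/247 + 28/171 = 20279/51129

P = 20279/51129 ≈ 0.3966


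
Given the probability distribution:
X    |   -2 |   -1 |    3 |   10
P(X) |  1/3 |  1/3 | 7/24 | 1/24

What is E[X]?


E[X] = Σ x·P(X=x)
= (-2)×(1/3) + (-1)×(1/3) + (3)×(7/24) + (10)×(1/24)
= 7/24

E[X] = 7/24


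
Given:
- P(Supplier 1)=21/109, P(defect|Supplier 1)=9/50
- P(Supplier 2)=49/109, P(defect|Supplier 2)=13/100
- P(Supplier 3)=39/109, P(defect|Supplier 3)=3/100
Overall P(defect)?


P(B) = Σ P(B|Aᵢ)×P(Aᵢ)
  9/50×21/109 = 189/5450
  13/100×49/109 = 637/10900
  3/100×39/109 = 117/10900
Sum = 283/2725

P(defect) = 283/2725 ≈ 10.39%


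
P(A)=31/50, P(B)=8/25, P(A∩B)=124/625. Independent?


P(A)×P(B) = 124/625
P(A∩B) = 124/625
Equal ✓ → Independent

Yes, independent


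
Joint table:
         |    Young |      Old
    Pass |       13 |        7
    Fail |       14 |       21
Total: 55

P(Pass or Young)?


P(Pass∨Young) = P(Pass) + P(Young) - P(Pass∧Young)
= (20 + 27 - 13)/55 = 34/55

P = 34/55 ≈ 61.82%


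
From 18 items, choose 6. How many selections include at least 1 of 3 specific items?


Complement: C(18,6) - C(15,6) = 18564 - 5005 = 13559

13559


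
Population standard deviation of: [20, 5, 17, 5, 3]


Mean = 50/5 = 10
  (20-10)²=100
  (5-10)²=25
  (17-10)²=49
  (5-10)²=25
  (3-10)²=49
Σ(x-μ)² = 248
σ² = 248/5

σ = √(248/5) ≈ 7.0427


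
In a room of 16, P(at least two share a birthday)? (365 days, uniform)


P(all different) = Π(365-i)/365 for i=0..15
= 0.716396
P(match) = 1 - 0.716396 = 0.283604

P ≈ 0.2836 ≈ 28.36%


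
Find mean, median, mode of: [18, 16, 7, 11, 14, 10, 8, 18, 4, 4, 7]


Sorted: [4, 4, 7, 7, 8, 10, 11, 14, 16, 18, 18]
Mean = 117/11
Median = 10
Freq: {18: 2, 16: 1, 7: 2, 11: 1, 14: 1, 10: 1, 8: 1, 4: 2}
Mode: [4, 7, 18]

Mean=117/11, Median=10, Mode=[4, 7, 18]


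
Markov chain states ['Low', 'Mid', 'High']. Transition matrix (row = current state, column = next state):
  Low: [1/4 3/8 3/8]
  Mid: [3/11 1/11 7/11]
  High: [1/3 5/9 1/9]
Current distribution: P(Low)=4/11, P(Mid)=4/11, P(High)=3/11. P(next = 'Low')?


P(next=Low) = Σᵢ P(now=i)×P(i→Low)
= 4/11×1/4 + 4/11×3/11 + 3/11×1/3
= 1/11 + 12/121 + 1/11 = 34/121

P = 34/121 ≈ 0.2810


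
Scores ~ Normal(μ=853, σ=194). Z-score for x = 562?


z = (x - μ)/σ = (562 - 853)/194 = -1.5

z = -1.5


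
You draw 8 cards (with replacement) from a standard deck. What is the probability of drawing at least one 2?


P(not a 2) = 48/52 = 12/13
P(none in 8 draws) = (12/13)^8 = 429981696/815730721
P(≥1 2) = 1 - 429981696/815730721 = 385749025/815730721

P = 385749025/815730721 ≈ 47.29%


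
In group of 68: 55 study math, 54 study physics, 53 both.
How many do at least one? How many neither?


|A∪B| = 55+54-53 = 56
Neither = 68-56 = 12

At least one: 56; Neither: 12


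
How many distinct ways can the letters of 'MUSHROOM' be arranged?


Letters: 8, freq: {'M': 2, 'U': 1, 'S': 1, 'H': 1, 'R': 1, 'O': 2}
8!/(2!×1!×1!×1!×1!×2!) = 40320/4 = 10080

10080


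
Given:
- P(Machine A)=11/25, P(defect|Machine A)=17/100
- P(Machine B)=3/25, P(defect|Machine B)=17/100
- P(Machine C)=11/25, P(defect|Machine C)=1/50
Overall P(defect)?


P(B) = Σ P(B|Aᵢ)×P(Aᵢ)
  17/100×11/25 = 187/2500
  17/100×3/25 = 51/2500
  1/50×11/25 = 11/1250
Sum = 13/125

P(defect) = 13/125 ≈ 10.40%


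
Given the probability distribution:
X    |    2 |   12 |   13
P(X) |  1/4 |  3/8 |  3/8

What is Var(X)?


E[X] = 79/8
E[X²] = 947/8
Var(X) = E[X²] - (E[X])² = 947/8 - 6241/64 = 1335/64

Var(X) = 1335/64 ≈ 20.8594


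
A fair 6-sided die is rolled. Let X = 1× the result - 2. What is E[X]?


E[die] = (1+6)/2 = 7/2
E[X] = 1×7/2 - 2 = 3/2

E[X] = 3/2


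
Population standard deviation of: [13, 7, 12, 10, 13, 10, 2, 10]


Mean = 77/8
  (13-77/8)²=729/64
  (7-77/8)²=441/64
  (12-77/8)²=361/64
  (10-77/8)²=9/64
  (13-77/8)²=729/64
  (10-77/8)²=9/64
  (2-77/8)²=3721/64
  (10-77/8)²=9/64
Σ(x-μ)² = 751/8
σ² = (751/8)/8 = 751/64

σ = √(751/64) ≈ 3.4255


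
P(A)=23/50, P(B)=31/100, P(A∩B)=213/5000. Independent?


P(A)×P(B) = 713/5000
P(A∩B) = 213/5000
Not equal → NOT independent

No, not independent


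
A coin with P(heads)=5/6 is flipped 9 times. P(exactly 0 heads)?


Binomial: P(X=0) = C(9,0)×p^0×(1-p)^9
= 1 × 1 × 1/10077696 = 1/10077696

P(X=0) = 1/10077696 ≈ 0.00%


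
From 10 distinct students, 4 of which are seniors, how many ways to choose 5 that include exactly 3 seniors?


Choose 3 of the 4 seniors and 2 of the other 6 students:
C(4,3)×C(6,2) = 4×15 = 60

60


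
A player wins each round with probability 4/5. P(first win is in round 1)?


Geometric: P(X=1) = (1-p)^(k-1)×p = (1/5)^0×4/5 = 4/5

P(X=1) = 4/5 ≈ 80.00%


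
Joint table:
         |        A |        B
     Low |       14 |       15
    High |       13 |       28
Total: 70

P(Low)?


P(Low) = (14+15)/70 = 29/70

P(Low) = 29/70 ≈ 41.43%


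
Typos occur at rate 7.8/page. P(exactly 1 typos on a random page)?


Poisson(λ=7.8): P(X=1) = e^(-λ)×λ^k/k!
= e^(-7.8) × 7.8^1 / 1!
≈ 0.000409734979 × 7.8 / 1 ≈ 0.003196

P(X=1) ≈ 0.003196 ≈ 0.32%


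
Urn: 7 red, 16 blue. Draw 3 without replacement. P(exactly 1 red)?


Hypergeometric: C(7,1)×C(16,2)/C(23,3)
= 7×120/1771 = 120/253

P(X=1) = 120/253 ≈ 47.43%


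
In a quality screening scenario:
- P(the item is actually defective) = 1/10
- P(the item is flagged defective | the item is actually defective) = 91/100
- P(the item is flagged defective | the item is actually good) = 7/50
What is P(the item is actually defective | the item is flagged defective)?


Using Bayes' theorem:
P(A|B) = P(B|A)·P(A) / P(B)

P(the item is flagged defective) = 91/100 × 1/10 + 7/50 × 9/10
= 91/1000 + 63/500 = 217/1000

P(the item is actually defective|the item is flagged defective) = (91/1000) / (217/1000) = 13/31

P(the item is actually defective|the item is flagged defective) = 13/31 ≈ 41.94%


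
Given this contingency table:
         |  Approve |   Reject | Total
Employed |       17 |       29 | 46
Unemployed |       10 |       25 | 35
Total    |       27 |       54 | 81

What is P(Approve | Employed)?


P(Approve | Employed) = 17/(17+29) = 17/46

P(Approve|Employed) = 17/46 ≈ 36.96%


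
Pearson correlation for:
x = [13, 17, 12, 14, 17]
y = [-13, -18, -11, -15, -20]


n=5, Σx=73, Σy=-77, Σxy=-1157, Σx²=1087, Σy²=1239
r = (5×(-1157) - 73×(-77))/√((5×1087 - 73²)(5×1239 - (-77)²))
= -164/√(106×266) = -164/√28196 ≈ -164/167.9166 ≈ -0.9767

r ≈ -0.9767


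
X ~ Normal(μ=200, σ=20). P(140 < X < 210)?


z₁=(140-200)/20=-3.0, z₂=(210-200)/20=0.5
P = Φ(0.5) - Φ(-3.0) = 0.691462 - 0.001350 = 0.690112 ≈ 0.6901

P(140 < X < 210) ≈ 0.6901


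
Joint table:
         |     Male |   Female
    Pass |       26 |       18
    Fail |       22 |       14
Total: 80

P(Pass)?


P(Pass) = (26+18)/80 = 44/80 = 11/20

P(Pass) = 11/20 ≈ 55.00%


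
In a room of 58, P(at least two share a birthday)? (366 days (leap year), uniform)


P(all different) = Π(366-i)/366 for i=0..57
= 0.008451
P(match) = 1 - 0.008451 = 0.991549

P ≈ 0.9915 ≈ 99.15%


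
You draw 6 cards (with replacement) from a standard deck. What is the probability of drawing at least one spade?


P(not a spade) = 39/52 = 3/4
P(none in 6 draws) = (3/4)^6 = 729/4096
P(≥1 spade) = 1 - 729/4096 = 3367/4096

P = 3367/4096 ≈ 82.20%


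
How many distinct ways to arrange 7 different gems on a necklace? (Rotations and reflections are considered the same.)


Free circular arrangements: rotations and reflections both identified.
(n-1)!/2 = 6!/2 = 720/2 = 360

360


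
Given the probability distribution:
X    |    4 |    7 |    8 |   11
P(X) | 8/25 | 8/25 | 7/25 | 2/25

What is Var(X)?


E[X] = 166/25
E[X²] = 242/5
Var(X) = E[X²] - (E[X])² = 242/5 - 27556/625 = 2694/625

Var(X) = 2694/625 ≈ 4.3104


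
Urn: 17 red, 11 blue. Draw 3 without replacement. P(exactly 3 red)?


Hypergeometric: C(17,3)×C(11,0)/C(28,3)
= 680×1/3276 = 170/819

P(X=3) = 170/819 ≈ 20.76%


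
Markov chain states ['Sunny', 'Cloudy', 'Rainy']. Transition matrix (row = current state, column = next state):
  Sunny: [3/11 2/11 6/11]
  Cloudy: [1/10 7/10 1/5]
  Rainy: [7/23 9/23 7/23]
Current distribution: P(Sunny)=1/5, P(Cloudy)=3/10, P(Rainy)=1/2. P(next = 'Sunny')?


P(next=Sunny) = Σᵢ P(now=i)×P(i→Sunny)
= 1/5×3/11 + 3/10×1/10 + 1/2×7/23
= 3/55 + 3/100 + 7/46 = 5989/25300

P = 5989/25300 ≈ 0.2367


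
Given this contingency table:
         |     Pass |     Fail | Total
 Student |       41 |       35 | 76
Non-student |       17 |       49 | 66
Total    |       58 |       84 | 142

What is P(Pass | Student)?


P(Pass | Student) = 41/(41+35) = 41/76

P(Pass|Student) = 41/76 ≈ 53.95%


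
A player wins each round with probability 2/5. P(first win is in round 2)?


Geometric: P(X=2) = (1-p)^(k-1)×p = (3/5)^1×2/5 = 6/25

P(X=2) = 6/25 ≈ 24.00%


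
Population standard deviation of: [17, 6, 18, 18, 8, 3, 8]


Mean = 78/7
  (17-78/7)²=1681/49
  (6-78/7)²=1296/49
  (18-78/7)²=2304/49
  (18-78/7)²=2304/49
  (8-78/7)²=484/49
  (3-78/7)²=3249/49
  (8-78/7)²=484/49
Σ(x-μ)² = 1686/7
σ² = (1686/7)/7 = 1686/49

σ = √(1686/49) ≈ 5.8658


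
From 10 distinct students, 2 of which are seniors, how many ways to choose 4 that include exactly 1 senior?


Choose 1 of the 2 seniors and 3 of the other 8 students:
C(2,1)×C(8,3) = 2×56 = 112

112


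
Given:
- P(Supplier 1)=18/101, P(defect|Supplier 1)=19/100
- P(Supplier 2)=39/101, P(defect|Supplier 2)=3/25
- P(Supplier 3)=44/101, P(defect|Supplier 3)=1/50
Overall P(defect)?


P(B) = Σ P(B|Aᵢ)×P(Aᵢ)
  19/100×18/101 = 171/5050
  3/25×39/101 = 117/2525
  1/50×44/101 = 22/2525
Sum = 449/5050

P(defect) = 449/5050 ≈ 8.89%


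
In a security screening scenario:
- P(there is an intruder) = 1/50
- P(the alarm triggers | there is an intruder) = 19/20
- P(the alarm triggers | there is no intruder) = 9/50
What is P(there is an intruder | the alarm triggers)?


Using Bayes' theorem:
P(A|B) = P(B|A)·P(A) / P(B)

P(the alarm triggers) = 19/20 × 1/50 + 9/50 × 49/50
= 19/1000 + 441/2500 = 977/5000

P(there is an intruder|the alarm triggers) = (19/1000) / (977/5000) = 95/977

P(there is an intruder|the alarm triggers) = 95/977 ≈ 9.72%


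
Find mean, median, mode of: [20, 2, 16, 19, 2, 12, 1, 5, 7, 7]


Sorted: [1, 2, 2, 5, 7, 7, 12, 16, 19, 20]
Mean = 91/10
Median = 7
Freq: {20: 1, 2: 2, 16: 1, 19: 1, 12: 1, 1: 1, 5: 1, 7: 2}
Mode: [2, 7]

Mean=91/10, Median=7, Mode=[2, 7]


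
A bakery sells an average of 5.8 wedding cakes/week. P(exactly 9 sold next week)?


Poisson(λ=5.8): P(X=9) = e^(-λ)×λ^k/k!
= e^(-5.8) × 5.8^9 / 9!
≈ 0.003027554745 × 7427658.73964 / 362880 ≈ 0.061970

P(X=9) ≈ 0.061970 ≈ 6.20%


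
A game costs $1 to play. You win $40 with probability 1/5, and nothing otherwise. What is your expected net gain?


E[gain] = (40-1)×1/5 + (-1)×4/5
= 39/5 - 4/5 = 7

Expected net gain = $7 ≈ $7.00


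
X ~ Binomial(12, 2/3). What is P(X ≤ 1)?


P(X ≤ 1) = Σ P(X=i) for i=0..1
P(X=0) = 1/531441
P(X=1) = 8/177147
Sum = 25/531441

P(X ≤ 1) = 25/531441 ≈ 0.00%


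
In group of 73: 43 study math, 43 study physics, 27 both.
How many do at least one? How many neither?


|A∪B| = 43+43-27 = 59
Neither = 73-59 = 14

At least one: 59; Neither: 14


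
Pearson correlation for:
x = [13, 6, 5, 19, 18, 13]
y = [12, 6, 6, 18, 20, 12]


n=6, Σx=74, Σy=74, Σxy=1080, Σx²=1084, Σy²=1084
r = (6×1080 - 74×74)/√((6×1084 - 74²)(6×1084 - 74²))
= 1004/√(1028×1028) = 1004/√1056784 ≈ 1004/1028.0000 ≈ 0.9767

r ≈ 0.9767


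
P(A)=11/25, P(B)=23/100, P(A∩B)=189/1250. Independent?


P(A)×P(B) = 253/2500
P(A∩B) = 189/1250
Not equal → NOT independent

No, not independent


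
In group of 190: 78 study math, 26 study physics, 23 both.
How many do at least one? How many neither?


|A∪B| = 78+26-23 = 81
Neither = 190-81 = 109

At least one: 81; Neither: 109


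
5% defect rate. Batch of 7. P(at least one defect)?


P(all good) = (19/20)^7 = 893871739/1280000000
P(≥1 defect) = 386128261/1280000000

P = 386128261/1280000000 ≈ 30.17%


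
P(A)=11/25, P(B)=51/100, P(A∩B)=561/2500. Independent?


P(A)×P(B) = 561/2500
P(A∩B) = 561/2500
Equal ✓ → Independent

Yes, independent


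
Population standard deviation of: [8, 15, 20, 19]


Mean = 62/4 = 31/2
  (8-31/2)²=225/4
  (15-31/2)²=1/4
  (20-31/2)²=81/4
  (19-31/2)²=49/4
Σ(x-μ)² = 89
σ² = 89/4

σ = √(89/4) ≈ 4.7170


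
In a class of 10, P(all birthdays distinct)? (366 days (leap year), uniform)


P(all different) = Π(366-i)/366 for i=0..9
= (366/366)×(365/366)×...×(357/366)
= 0.883355

P ≈ 0.8834 ≈ 88.34%


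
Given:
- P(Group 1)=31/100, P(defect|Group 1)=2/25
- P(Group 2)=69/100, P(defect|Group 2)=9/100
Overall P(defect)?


P(B) = Σ P(B|Aᵢ)×P(Aᵢ)
  2/25×31/100 = 31/1250
  9/100×69/100 = 621/10000
Sum = 869/10000

P(defect) = 869/10000 ≈ 8.69%


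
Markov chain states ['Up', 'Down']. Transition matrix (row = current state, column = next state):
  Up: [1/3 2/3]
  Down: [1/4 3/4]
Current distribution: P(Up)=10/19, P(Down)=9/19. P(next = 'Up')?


P(next=Up) = Σᵢ P(now=i)×P(i→Up)
= 10/19×1/3 + 9/19×1/4
= 10/57 + 9/76 = 67/228

P = 67/228 ≈ 0.2939


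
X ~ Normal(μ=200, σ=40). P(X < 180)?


z = (180-200)/40 = -0.5
P(Z < -0.5) = 0.3085

P(X < 180) ≈ 0.3085


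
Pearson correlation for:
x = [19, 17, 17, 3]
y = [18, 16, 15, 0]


n=4, Σx=56, Σy=49, Σxy=869, Σx²=948, Σy²=805
r = (4×869 - 56×49)/√((4×948 - 56²)(4×805 - 49²))
= 732/√(656×819) = 732/√537264 ≈ 732/732.9829 ≈ 0.9987

r ≈ 0.9987
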